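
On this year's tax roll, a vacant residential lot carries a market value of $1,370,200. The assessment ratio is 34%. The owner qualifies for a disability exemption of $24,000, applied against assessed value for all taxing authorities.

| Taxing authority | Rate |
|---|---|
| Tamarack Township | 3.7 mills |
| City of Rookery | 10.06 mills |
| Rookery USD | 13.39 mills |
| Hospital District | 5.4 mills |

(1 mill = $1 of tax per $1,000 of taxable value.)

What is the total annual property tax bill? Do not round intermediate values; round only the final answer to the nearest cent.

Assessed value = $1,370,200 × 0.34 = $465,868
Taxable value = $465,868 − $24,000 = $441,868
Tamarack Township: $441,868 × 0.0037 = $1,634.9116
City of Rookery: $441,868 × 0.01006 = $4,445.19208
Rookery USD: $441,868 × 0.01339 = $5,916.61252
Hospital District: $441,868 × 0.0054 = $2,386.0872
Total = $1,634.9116 + $4,445.19208 + $5,916.61252 + $2,386.0872 = $14,382.8034

$14,382.80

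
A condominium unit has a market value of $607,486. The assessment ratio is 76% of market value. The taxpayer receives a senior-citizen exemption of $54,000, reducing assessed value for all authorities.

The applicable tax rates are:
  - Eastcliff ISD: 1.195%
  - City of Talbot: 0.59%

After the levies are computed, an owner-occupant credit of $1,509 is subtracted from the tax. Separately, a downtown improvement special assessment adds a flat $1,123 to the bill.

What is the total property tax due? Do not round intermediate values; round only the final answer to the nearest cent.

$6,891.26

Assessed value = $607,486 × 0.76 = $461,689.36
Taxable value = $461,689.36 − $54,000 = $407,689.36
Eastcliff ISD: $407,689.36 × 0.01195 = $4,871.887852
City of Talbot: $407,689.36 × 0.0059 = $2,405.367224
Levies subtotal = $7,277.255076
After credit = $7,277.255076 − $1,509 = $5,768.255076
Total = $5,768.255076 + $1,123 = $6,891.255076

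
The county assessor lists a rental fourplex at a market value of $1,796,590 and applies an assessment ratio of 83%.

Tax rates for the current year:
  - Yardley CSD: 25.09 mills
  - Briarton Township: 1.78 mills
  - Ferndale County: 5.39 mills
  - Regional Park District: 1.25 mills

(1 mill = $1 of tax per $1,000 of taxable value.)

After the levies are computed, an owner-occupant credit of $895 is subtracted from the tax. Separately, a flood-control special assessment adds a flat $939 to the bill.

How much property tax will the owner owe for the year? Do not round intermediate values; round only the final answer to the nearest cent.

Assessed value = $1,796,590 × 0.83 = $1,491,169.7
Yardley CSD: $1,491,169.7 × 0.02509 = $37,413.447773
Briarton Township: $1,491,169.7 × 0.00178 = $2,654.282066
Ferndale County: $1,491,169.7 × 0.00539 = $8,037.404683
Regional Park District: $1,491,169.7 × 0.00125 = $1,863.962125
Levies subtotal = $49,969.096647
After credit = $49,969.096647 − $895 = $49,074.096647
Total = $49,074.096647 + $939 = $50,013.096647

$50,013.10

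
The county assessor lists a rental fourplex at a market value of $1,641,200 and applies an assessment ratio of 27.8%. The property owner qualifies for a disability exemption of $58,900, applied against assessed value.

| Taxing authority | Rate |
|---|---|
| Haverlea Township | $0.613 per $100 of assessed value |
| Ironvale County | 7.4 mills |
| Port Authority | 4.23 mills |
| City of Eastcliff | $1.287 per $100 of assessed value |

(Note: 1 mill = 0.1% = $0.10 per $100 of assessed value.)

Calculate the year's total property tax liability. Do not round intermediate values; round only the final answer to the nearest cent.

$12,170.94

Assessed value = $1,641,200 × 0.278 = $456,253.6
Taxable value = $456,253.6 − $58,900 = $397,353.6
Haverlea Township: $397,353.6 × 0.00613 = $2,435.777568
Ironvale County: $397,353.6 × 0.0074 = $2,940.41664
Port Authority: $397,353.6 × 0.00423 = $1,680.805728
City of Eastcliff: $397,353.6 × 0.01287 = $5,113.940832
Total = $12,170.940768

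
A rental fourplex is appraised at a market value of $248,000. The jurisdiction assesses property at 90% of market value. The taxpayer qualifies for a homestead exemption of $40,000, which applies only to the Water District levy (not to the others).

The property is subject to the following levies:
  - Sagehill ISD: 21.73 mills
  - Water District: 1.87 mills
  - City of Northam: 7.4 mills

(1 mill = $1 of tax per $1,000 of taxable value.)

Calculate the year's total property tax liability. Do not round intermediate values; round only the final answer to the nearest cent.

Assessed value = $248,000 × 0.9 = $223,200
Sagehill ISD: $223,200 × 0.02173 = $4,850.136
Water District: ($223,200 − $40,000) × 0.00187 = $183,200 × 0.00187 = $342.584
City of Northam: $223,200 × 0.0074 = $1,651.68
Total = $6,844.4

$6,844.40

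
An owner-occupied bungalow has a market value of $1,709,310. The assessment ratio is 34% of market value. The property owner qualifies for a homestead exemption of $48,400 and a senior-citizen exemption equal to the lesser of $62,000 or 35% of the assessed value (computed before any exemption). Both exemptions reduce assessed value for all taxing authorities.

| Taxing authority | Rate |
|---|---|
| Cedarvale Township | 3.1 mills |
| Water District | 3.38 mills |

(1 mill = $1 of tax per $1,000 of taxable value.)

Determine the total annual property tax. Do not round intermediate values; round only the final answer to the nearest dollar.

Assessed value = $1,709,310 × 0.34 = $581,165.4
Senior-citizen exemption = min($62,000, 35% × $581,165.4) = min($62,000, $203,407.89) = $62,000 (dollar cap binds)
Taxable value = $581,165.4 − $48,400 − $62,000 = $470,765.4
Cedarvale Township: $470,765.4 × 0.0031 = $1,459.37274
Water District: $470,765.4 × 0.00338 = $1,591.187052
Total = $3,050.559792

$3,051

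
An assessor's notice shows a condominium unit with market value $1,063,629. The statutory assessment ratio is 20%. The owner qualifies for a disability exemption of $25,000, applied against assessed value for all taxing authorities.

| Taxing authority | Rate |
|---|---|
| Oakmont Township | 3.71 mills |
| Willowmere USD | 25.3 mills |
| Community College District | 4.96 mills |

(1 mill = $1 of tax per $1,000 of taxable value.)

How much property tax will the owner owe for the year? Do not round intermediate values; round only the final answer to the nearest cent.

Assessed value = $1,063,629 × 0.2 = $212,725.8
Taxable value = $212,725.8 − $25,000 = $187,725.8
Oakmont Township: $187,725.8 × 0.00371 = $696.462718
Willowmere USD: $187,725.8 × 0.0253 = $4,749.46274
Community College District: $187,725.8 × 0.00496 = $931.119968
Total = $696.462718 + $4,749.46274 + $931.119968 = $6,377.045426

$6,377.05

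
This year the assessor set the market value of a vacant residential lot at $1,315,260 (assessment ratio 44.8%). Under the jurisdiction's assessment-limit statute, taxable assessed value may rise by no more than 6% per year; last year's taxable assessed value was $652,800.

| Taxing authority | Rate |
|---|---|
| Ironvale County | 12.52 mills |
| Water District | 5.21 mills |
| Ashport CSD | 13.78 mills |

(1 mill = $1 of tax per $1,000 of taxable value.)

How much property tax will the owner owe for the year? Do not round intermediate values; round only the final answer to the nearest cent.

Uncapped assessed value = $1,315,260 × 0.448 = $589,236.48
Cap limit = $652,800 × 1.06 = $691,968
Taxable assessed value = min($589,236.48, $691,968) = $589,236.48 (cap does not bind)
Ironvale County: $589,236.48 × 0.01252 = $7,377.2407296
Water District: $589,236.48 × 0.00521 = $3,069.9220608
Ashport CSD: $589,236.48 × 0.01378 = $8,119.6786944
Total = $18,566.8414848

$18,566.84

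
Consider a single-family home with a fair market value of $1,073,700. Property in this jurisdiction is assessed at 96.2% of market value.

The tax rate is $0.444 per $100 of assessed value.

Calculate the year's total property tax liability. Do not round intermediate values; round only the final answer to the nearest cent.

Assessed value = $1,073,700 × 0.962 = $1,032,899.4
Tax = $1,032,899.4 × 0.00444 = $4,586.073336

$4,586.07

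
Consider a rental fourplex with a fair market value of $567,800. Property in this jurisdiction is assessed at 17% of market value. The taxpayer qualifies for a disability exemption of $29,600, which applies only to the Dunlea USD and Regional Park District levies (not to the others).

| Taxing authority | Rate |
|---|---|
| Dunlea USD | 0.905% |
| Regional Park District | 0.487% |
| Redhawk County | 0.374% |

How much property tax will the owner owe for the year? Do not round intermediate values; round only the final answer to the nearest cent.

Assessed value = $567,800 × 0.17 = $96,526
Dunlea USD: ($96,526 − $29,600) × 0.00905 = $66,926 × 0.00905 = $605.6803
Regional Park District: ($96,526 − $29,600) × 0.00487 = $66,926 × 0.00487 = $325.92962
Redhawk County: $96,526 × 0.00374 = $361.00724
Total = $1,292.61716

$1,292.62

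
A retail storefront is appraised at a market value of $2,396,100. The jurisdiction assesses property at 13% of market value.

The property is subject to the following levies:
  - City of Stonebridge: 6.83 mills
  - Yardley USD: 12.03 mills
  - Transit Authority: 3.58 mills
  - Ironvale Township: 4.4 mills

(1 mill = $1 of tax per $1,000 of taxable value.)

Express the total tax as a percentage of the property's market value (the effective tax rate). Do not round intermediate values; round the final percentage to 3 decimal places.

Assessed value = $2,396,100 × 0.13 = $311,493
City of Stonebridge: $311,493 × 0.00683 = $2,127.49719
Yardley USD: $311,493 × 0.01203 = $3,747.26079
Transit Authority: $311,493 × 0.00358 = $1,115.14494
Ironvale Township: $311,493 × 0.0044 = $1,370.5692
Total tax = $8,360.47212
Effective rate = $8,360.47212 ÷ $2,396,100 = 0.349% of market value

0.349%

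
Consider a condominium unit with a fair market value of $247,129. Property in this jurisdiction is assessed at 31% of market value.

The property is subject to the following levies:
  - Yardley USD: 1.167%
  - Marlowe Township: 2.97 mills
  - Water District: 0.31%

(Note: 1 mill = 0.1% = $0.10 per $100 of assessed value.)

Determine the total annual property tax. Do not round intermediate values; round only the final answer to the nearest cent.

Assessed value = $247,129 × 0.31 = $76,609.99
Yardley USD: $76,609.99 × 0.01167 = $894.0385833
Marlowe Township: $76,609.99 × 0.00297 = $227.5316703
Water District: $76,609.99 × 0.0031 = $237.490969
Total = $1,359.0612226

$1,359.06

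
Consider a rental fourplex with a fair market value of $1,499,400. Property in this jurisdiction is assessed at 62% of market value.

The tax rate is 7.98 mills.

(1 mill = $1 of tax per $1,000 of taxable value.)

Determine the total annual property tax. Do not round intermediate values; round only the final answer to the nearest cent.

$7,418.43

Assessed value = $1,499,400 × 0.62 = $929,628
Tax = $929,628 × 0.00798 = $7,418.43144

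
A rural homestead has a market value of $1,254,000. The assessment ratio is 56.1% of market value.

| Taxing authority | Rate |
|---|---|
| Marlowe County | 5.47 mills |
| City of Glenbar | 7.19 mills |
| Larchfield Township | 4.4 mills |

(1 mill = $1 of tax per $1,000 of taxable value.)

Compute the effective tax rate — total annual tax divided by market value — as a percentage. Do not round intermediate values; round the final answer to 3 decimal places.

0.957%

Assessed value = $1,254,000 × 0.561 = $703,494
Marlowe County: $703,494 × 0.00547 = $3,848.11218
City of Glenbar: $703,494 × 0.00719 = $5,058.12186
Larchfield Township: $703,494 × 0.0044 = $3,095.3736
Total tax = $12,001.60764
Effective rate = $12,001.60764 ÷ $1,254,000 = 0.957% of market value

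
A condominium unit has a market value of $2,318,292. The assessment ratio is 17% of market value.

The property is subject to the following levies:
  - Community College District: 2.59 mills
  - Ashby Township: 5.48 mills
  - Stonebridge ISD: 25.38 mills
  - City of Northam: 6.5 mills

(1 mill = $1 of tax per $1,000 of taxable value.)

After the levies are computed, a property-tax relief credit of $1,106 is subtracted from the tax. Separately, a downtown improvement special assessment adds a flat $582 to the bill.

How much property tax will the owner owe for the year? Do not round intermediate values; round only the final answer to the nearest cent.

Assessed value = $2,318,292 × 0.17 = $394,109.64
Community College District: $394,109.64 × 0.00259 = $1,020.7439676
Ashby Township: $394,109.64 × 0.00548 = $2,159.7208272
Stonebridge ISD: $394,109.64 × 0.02538 = $10,002.5026632
City of Northam: $394,109.64 × 0.0065 = $2,561.71266
Levies subtotal = $15,744.680118
After credit = $15,744.680118 − $1,106 = $14,638.680118
Total = $14,638.680118 + $582 = $15,220.680118

$15,220.68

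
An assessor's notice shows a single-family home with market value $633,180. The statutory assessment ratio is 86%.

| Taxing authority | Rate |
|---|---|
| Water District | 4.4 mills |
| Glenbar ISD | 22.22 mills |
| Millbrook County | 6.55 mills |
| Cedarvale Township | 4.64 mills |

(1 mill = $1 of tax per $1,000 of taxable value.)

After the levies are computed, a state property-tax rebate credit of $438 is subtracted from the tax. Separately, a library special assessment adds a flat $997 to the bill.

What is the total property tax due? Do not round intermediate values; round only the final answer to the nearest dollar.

Assessed value = $633,180 × 0.86 = $544,534.8
Water District: $544,534.8 × 0.0044 = $2,395.95312
Glenbar ISD: $544,534.8 × 0.02222 = $12,099.563256
Millbrook County: $544,534.8 × 0.00655 = $3,566.70294
Cedarvale Township: $544,534.8 × 0.00464 = $2,526.641472
Levies subtotal = $20,588.860788
After credit = $20,588.860788 − $438 = $20,150.860788
Total = $20,150.860788 + $997 = $21,147.860788

$21,148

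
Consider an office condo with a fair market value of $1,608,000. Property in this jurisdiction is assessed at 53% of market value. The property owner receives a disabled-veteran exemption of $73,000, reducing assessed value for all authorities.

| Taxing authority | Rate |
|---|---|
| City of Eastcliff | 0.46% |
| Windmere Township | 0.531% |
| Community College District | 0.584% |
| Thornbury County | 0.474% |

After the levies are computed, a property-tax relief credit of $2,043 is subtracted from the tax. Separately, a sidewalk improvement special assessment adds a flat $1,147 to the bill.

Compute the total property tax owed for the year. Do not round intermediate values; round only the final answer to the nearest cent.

Assessed value = $1,608,000 × 0.53 = $852,240
Taxable value = $852,240 − $73,000 = $779,240
City of Eastcliff: $779,240 × 0.0046 = $3,584.504
Windmere Township: $779,240 × 0.00531 = $4,137.7644
Community College District: $779,240 × 0.00584 = $4,550.7616
Thornbury County: $779,240 × 0.00474 = $3,693.5976
Levies subtotal = $15,966.6276
After credit = $15,966.6276 − $2,043 = $13,923.6276
Total = $13,923.6276 + $1,147 = $15,070.6276

$15,070.63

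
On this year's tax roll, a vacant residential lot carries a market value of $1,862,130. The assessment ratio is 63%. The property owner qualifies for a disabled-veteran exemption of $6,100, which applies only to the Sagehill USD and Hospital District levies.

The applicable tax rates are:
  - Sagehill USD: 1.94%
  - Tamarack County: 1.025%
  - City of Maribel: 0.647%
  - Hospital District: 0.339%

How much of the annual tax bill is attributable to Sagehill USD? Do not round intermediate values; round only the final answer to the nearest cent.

Assessed value = $1,862,130 × 0.63 = $1,173,141.9
Sagehill USD taxable value = $1,173,141.9 − $6,100 = $1,167,041.9
Sagehill USD levy = $1,167,041.9 × 0.0194 = $22,640.61286

$22,640.61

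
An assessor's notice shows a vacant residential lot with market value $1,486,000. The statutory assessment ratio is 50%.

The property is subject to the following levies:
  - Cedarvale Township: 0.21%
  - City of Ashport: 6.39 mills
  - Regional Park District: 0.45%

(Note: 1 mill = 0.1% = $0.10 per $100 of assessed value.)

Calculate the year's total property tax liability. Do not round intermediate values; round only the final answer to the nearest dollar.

Assessed value = $1,486,000 × 0.5 = $743,000
Cedarvale Township: $743,000 × 0.0021 = $1,560.3
City of Ashport: $743,000 × 0.00639 = $4,747.77
Regional Park District: $743,000 × 0.0045 = $3,343.5
Total = $9,651.57

$9,652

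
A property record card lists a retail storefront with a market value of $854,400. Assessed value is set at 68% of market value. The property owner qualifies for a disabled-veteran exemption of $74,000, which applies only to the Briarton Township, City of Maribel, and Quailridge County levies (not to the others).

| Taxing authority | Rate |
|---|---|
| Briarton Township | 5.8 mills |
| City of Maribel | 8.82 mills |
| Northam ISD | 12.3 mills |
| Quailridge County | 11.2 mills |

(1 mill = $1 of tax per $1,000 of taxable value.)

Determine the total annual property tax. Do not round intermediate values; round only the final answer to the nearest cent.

$20,236.74

Assessed value = $854,400 × 0.68 = $580,992
Briarton Township: ($580,992 − $74,000) × 0.0058 = $506,992 × 0.0058 = $2,940.5536
City of Maribel: ($580,992 − $74,000) × 0.00882 = $506,992 × 0.00882 = $4,471.66944
Northam ISD: $580,992 × 0.0123 = $7,146.2016
Quailridge County: ($580,992 − $74,000) × 0.0112 = $506,992 × 0.0112 = $5,678.3104
Total = $20,236.73504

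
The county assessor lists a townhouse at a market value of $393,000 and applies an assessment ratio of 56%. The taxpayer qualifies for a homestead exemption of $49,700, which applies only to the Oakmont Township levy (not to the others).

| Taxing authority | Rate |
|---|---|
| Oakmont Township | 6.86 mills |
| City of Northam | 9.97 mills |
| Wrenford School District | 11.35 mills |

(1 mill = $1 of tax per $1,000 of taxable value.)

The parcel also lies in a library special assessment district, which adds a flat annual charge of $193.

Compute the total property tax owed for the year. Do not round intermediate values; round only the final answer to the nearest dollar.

Assessed value = $393,000 × 0.56 = $220,080
Oakmont Township: ($220,080 − $49,700) × 0.00686 = $170,380 × 0.00686 = $1,168.8068
City of Northam: $220,080 × 0.00997 = $2,194.1976
Wrenford School District: $220,080 × 0.01135 = $2,497.908
Levies subtotal = $5,860.9124
Total = $5,860.9124 + $193 = $6,053.9124

$6,054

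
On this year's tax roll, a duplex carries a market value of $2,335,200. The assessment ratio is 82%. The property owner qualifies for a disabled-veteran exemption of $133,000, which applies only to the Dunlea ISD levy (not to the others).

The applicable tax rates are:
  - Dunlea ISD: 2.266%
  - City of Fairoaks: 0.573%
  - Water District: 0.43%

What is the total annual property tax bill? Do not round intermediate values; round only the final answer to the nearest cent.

$59,583.12

Assessed value = $2,335,200 × 0.82 = $1,914,864
Dunlea ISD: ($1,914,864 − $133,000) × 0.02266 = $1,781,864 × 0.02266 = $40,377.03824
City of Fairoaks: $1,914,864 × 0.00573 = $10,972.17072
Water District: $1,914,864 × 0.0043 = $8,233.9152
Total = $59,583.12416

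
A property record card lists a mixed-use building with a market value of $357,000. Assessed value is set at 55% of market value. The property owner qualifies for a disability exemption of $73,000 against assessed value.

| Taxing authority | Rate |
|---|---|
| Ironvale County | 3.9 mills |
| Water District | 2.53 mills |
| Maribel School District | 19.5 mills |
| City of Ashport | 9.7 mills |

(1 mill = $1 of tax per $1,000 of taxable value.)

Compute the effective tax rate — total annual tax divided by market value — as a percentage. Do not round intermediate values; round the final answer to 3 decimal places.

Assessed value = $357,000 × 0.55 = $196,350
Taxable value = $196,350 − $73,000 = $123,350
Ironvale County: $123,350 × 0.0039 = $481.065
Water District: $123,350 × 0.00253 = $312.0755
Maribel School District: $123,350 × 0.0195 = $2,405.325
City of Ashport: $123,350 × 0.0097 = $1,196.495
Total tax = $4,394.9605
Effective rate = $4,394.9605 ÷ $357,000 = 1.231% of market value

1.231%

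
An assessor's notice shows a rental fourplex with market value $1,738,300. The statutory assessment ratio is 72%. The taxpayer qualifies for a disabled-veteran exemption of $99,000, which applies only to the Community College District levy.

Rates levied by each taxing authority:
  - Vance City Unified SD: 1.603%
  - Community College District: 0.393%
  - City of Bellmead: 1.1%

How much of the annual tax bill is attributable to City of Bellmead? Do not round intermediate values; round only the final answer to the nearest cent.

Assessed value = $1,738,300 × 0.72 = $1,251,576
City of Bellmead taxable value = $1,251,576 (exemption does not apply)
City of Bellmead levy = $1,251,576 × 0.011 = $13,767.336

$13,767.34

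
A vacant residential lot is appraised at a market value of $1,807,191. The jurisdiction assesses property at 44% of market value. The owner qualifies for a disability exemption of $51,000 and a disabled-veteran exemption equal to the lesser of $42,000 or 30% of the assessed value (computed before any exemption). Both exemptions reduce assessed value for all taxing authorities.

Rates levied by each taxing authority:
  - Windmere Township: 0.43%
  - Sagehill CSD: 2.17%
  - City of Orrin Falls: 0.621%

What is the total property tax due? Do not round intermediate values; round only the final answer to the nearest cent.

$22,616.70

Assessed value = $1,807,191 × 0.44 = $795,164.04
Disabled-veteran exemption = min($42,000, 30% × $795,164.04) = min($42,000, $238,549.212) = $42,000 (dollar cap binds)
Taxable value = $795,164.04 − $51,000 − $42,000 = $702,164.04
Windmere Township: $702,164.04 × 0.0043 = $3,019.305372
Sagehill CSD: $702,164.04 × 0.0217 = $15,236.959668
City of Orrin Falls: $702,164.04 × 0.00621 = $4,360.4386884
Total = $22,616.7037284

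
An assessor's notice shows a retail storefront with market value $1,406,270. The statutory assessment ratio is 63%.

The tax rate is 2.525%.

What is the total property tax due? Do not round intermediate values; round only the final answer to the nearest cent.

$22,370.24

Assessed value = $1,406,270 × 0.63 = $885,950.1
Tax = $885,950.1 × 0.02525 = $22,370.240025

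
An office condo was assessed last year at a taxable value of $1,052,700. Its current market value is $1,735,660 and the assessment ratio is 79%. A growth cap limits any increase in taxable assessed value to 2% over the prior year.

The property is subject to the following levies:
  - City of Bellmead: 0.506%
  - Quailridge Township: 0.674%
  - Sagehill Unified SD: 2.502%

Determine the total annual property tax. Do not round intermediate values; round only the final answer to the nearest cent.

$39,535.62

Uncapped assessed value = $1,735,660 × 0.79 = $1,371,171.4
Cap limit = $1,052,700 × 1.02 = $1,073,754
Taxable assessed value = min($1,371,171.4, $1,073,754) = $1,073,754 (cap binds)
City of Bellmead: $1,073,754 × 0.00506 = $5,433.19524
Quailridge Township: $1,073,754 × 0.00674 = $7,237.10196
Sagehill Unified SD: $1,073,754 × 0.02502 = $26,865.32508
Total = $39,535.62228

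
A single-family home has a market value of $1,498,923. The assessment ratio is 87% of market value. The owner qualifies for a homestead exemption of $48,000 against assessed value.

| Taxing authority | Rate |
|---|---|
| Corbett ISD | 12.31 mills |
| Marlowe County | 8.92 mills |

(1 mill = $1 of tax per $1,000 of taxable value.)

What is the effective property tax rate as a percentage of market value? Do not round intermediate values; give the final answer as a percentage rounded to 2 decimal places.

1.78%

Assessed value = $1,498,923 × 0.87 = $1,304,063.01
Taxable value = $1,304,063.01 − $48,000 = $1,256,063.01
Corbett ISD: $1,256,063.01 × 0.01231 = $15,462.1356531
Marlowe County: $1,256,063.01 × 0.00892 = $11,204.0820492
Total tax = $26,666.2177023
Effective rate = $26,666.2177023 ÷ $1,498,923 = 1.78% of market value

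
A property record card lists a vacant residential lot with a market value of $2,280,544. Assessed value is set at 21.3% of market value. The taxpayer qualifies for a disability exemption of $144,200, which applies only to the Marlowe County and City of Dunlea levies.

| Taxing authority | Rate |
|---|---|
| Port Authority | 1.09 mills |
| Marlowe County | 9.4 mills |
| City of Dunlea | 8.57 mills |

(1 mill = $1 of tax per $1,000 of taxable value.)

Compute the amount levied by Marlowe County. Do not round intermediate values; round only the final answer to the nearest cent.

Assessed value = $2,280,544 × 0.213 = $485,755.872
Marlowe County taxable value = $485,755.872 − $144,200 = $341,555.872
Marlowe County levy = $341,555.872 × 0.0094 = $3,210.6251968

$3,210.63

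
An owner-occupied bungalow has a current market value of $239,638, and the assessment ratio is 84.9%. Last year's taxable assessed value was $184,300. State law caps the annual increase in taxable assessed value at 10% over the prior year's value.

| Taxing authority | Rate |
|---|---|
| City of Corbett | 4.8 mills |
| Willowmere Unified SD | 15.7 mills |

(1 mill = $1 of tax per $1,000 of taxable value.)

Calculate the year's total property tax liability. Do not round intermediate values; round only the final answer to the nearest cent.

$4,155.97

Uncapped assessed value = $239,638 × 0.849 = $203,452.662
Cap limit = $184,300 × 1.1 = $202,730
Taxable assessed value = min($203,452.662, $202,730) = $202,730 (cap binds)
City of Corbett: $202,730 × 0.0048 = $973.104
Willowmere Unified SD: $202,730 × 0.0157 = $3,182.861
Total = $4,155.965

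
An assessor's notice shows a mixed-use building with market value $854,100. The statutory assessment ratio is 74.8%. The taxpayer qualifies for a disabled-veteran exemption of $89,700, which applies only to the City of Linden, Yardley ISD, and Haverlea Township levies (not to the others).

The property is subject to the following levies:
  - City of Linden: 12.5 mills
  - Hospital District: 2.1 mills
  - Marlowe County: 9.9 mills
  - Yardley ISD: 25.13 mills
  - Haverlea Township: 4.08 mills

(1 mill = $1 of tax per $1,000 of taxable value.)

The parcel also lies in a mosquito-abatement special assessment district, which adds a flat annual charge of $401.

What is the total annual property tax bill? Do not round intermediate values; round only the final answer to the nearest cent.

Assessed value = $854,100 × 0.748 = $638,866.8
City of Linden: ($638,866.8 − $89,700) × 0.0125 = $549,166.8 × 0.0125 = $6,864.585
Hospital District: $638,866.8 × 0.0021 = $1,341.62028
Marlowe County: $638,866.8 × 0.0099 = $6,324.78132
Yardley ISD: ($638,866.8 − $89,700) × 0.02513 = $549,166.8 × 0.02513 = $13,800.561684
Haverlea Township: ($638,866.8 − $89,700) × 0.00408 = $549,166.8 × 0.00408 = $2,240.600544
Levies subtotal = $30,572.148828
Total = $30,572.148828 + $401 = $30,973.148828

$30,973.15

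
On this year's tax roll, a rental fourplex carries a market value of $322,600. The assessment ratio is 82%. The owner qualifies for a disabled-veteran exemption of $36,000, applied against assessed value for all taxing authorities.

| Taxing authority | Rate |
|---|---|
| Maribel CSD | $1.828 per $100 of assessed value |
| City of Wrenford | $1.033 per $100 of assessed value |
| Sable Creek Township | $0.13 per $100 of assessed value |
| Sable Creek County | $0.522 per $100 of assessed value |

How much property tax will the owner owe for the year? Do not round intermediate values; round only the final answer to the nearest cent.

Assessed value = $322,600 × 0.82 = $264,532
Taxable value = $264,532 − $36,000 = $228,532
Maribel CSD: $228,532 × 0.01828 = $4,177.56496
City of Wrenford: $228,532 × 0.01033 = $2,360.73556
Sable Creek Township: $228,532 × 0.0013 = $297.0916
Sable Creek County: $228,532 × 0.00522 = $1,192.93704
Total = $4,177.56496 + $2,360.73556 + $297.0916 + $1,192.93704 = $8,028.32916

$8,028.33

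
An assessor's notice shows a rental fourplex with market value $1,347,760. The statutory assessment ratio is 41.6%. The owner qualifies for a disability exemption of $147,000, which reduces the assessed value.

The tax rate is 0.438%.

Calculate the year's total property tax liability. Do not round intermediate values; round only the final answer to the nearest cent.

$1,811.87

Assessed value = $1,347,760 × 0.416 = $560,668.16
Taxable value = $560,668.16 − $147,000 = $413,668.16
Tax = $413,668.16 × 0.00438 = $1,811.8665408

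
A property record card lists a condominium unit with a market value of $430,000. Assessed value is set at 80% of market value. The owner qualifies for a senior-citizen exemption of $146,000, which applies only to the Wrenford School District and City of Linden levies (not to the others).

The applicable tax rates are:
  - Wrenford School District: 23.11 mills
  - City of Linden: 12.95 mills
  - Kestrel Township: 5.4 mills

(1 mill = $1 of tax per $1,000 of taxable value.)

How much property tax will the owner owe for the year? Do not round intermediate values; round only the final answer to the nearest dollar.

Assessed value = $430,000 × 0.8 = $344,000
Wrenford School District: ($344,000 − $146,000) × 0.02311 = $198,000 × 0.02311 = $4,575.78
City of Linden: ($344,000 − $146,000) × 0.01295 = $198,000 × 0.01295 = $2,564.1
Kestrel Township: $344,000 × 0.0054 = $1,857.6
Total = $8,997.48

$8,997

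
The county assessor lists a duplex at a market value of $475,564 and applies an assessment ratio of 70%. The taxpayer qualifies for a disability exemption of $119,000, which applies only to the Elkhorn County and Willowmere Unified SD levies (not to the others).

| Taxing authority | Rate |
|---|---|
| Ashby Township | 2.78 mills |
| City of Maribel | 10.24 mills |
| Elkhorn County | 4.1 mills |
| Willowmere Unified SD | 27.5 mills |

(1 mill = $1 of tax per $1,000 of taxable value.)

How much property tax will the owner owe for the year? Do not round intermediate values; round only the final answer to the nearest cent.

$11,093.37

Assessed value = $475,564 × 0.7 = $332,894.8
Ashby Township: $332,894.8 × 0.00278 = $925.447544
City of Maribel: $332,894.8 × 0.01024 = $3,408.842752
Elkhorn County: ($332,894.8 − $119,000) × 0.0041 = $213,894.8 × 0.0041 = $876.96868
Willowmere Unified SD: ($332,894.8 − $119,000) × 0.0275 = $213,894.8 × 0.0275 = $5,882.107
Total = $11,093.365976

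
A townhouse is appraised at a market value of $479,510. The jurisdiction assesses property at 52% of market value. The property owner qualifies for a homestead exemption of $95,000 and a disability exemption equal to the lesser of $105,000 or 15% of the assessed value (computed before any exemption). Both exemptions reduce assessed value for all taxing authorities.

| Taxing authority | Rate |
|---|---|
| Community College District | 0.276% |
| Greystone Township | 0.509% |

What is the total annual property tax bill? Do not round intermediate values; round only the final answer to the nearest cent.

Assessed value = $479,510 × 0.52 = $249,345.2
Disability exemption = min($105,000, 15% × $249,345.2) = min($105,000, $37,401.78) = $37,401.78 (percentage binds)
Taxable value = $249,345.2 − $95,000 − $37,401.78 = $116,943.42
Community College District: $116,943.42 × 0.00276 = $322.7638392
Greystone Township: $116,943.42 × 0.00509 = $595.2420078
Total = $918.005847

$918.01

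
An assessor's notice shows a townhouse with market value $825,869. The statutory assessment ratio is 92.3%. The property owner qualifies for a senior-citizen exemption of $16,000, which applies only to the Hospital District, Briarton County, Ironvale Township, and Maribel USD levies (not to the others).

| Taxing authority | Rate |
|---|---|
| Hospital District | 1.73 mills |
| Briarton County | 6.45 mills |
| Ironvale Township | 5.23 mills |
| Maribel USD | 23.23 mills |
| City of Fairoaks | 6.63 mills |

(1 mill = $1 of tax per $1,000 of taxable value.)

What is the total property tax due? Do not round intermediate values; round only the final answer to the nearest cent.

$32,397.49

Assessed value = $825,869 × 0.923 = $762,277.087
Hospital District: ($762,277.087 − $16,000) × 0.00173 = $746,277.087 × 0.00173 = $1,291.05936051
Briarton County: ($762,277.087 − $16,000) × 0.00645 = $746,277.087 × 0.00645 = $4,813.48721115
Ironvale Township: ($762,277.087 − $16,000) × 0.00523 = $746,277.087 × 0.00523 = $3,903.02916501
Maribel USD: ($762,277.087 − $16,000) × 0.02323 = $746,277.087 × 0.02323 = $17,336.01673101
City of Fairoaks: $762,277.087 × 0.00663 = $5,053.89708681
Total = $32,397.48955449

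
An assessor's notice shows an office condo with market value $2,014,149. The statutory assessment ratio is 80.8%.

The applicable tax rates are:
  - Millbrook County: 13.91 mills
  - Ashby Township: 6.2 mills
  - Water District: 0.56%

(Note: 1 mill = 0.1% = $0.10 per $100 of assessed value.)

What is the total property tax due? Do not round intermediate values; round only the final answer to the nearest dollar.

Assessed value = $2,014,149 × 0.808 = $1,627,432.392
Millbrook County: $1,627,432.392 × 0.01391 = $22,637.58457272
Ashby Township: $1,627,432.392 × 0.0062 = $10,090.0808304
Water District: $1,627,432.392 × 0.0056 = $9,113.6213952
Total = $41,841.28679832

$41,841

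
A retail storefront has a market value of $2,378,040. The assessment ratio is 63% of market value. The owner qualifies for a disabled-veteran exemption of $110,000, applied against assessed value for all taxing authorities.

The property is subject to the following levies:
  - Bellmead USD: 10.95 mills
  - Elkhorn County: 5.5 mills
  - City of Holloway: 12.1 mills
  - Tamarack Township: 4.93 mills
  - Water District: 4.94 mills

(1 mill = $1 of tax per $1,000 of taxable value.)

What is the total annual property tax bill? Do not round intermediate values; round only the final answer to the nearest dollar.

$53,333

Assessed value = $2,378,040 × 0.63 = $1,498,165.2
Taxable value = $1,498,165.2 − $110,000 = $1,388,165.2
Bellmead USD: $1,388,165.2 × 0.01095 = $15,200.40894
Elkhorn County: $1,388,165.2 × 0.0055 = $7,634.9086
City of Holloway: $1,388,165.2 × 0.0121 = $16,796.79892
Tamarack Township: $1,388,165.2 × 0.00493 = $6,843.654436
Water District: $1,388,165.2 × 0.00494 = $6,857.536088
Total = $15,200.40894 + $7,634.9086 + $16,796.79892 + $6,843.654436 + $6,857.536088 = $53,333.306984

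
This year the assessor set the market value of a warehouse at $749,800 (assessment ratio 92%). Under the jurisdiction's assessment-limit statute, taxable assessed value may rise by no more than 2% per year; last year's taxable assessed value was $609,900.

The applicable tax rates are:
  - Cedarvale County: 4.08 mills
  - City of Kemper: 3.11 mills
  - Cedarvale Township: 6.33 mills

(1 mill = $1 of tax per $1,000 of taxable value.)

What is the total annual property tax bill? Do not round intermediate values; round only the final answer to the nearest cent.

Uncapped assessed value = $749,800 × 0.92 = $689,816
Cap limit = $609,900 × 1.02 = $622,098
Taxable assessed value = min($689,816, $622,098) = $622,098 (cap binds)
Cedarvale County: $622,098 × 0.00408 = $2,538.15984
City of Kemper: $622,098 × 0.00311 = $1,934.72478
Cedarvale Township: $622,098 × 0.00633 = $3,937.88034
Total = $8,410.76496

$8,410.76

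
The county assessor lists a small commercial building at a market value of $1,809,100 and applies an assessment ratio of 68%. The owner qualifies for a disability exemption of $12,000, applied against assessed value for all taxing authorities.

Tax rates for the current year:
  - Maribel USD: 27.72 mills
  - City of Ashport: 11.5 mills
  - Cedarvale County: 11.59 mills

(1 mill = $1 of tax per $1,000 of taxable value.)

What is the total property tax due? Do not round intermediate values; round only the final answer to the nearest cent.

$61,896.13

Assessed value = $1,809,100 × 0.68 = $1,230,188
Taxable value = $1,230,188 − $12,000 = $1,218,188
Maribel USD: $1,218,188 × 0.02772 = $33,768.17136
City of Ashport: $1,218,188 × 0.0115 = $14,009.162
Cedarvale County: $1,218,188 × 0.01159 = $14,118.79892
Total = $33,768.17136 + $14,009.162 + $14,118.79892 = $61,896.13228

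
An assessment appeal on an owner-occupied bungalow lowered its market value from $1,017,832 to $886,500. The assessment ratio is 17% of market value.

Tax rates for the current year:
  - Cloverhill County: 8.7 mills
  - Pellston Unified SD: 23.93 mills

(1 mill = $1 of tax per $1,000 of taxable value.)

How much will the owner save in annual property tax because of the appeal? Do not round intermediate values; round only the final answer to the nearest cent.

Old assessed value = $1,017,832 × 0.17 = $173,031.44
New assessed value = $886,500 × 0.17 = $150,705
Combined rate = 0.0087 + 0.02393 = 0.03263
Old tax = $173,031.44 × 0.03263 = $5,646.0158872
New tax = $150,705 × 0.03263 = $4,917.50415
Reduction = $5,646.0158872 − $4,917.50415 = $728.5117372

$728.51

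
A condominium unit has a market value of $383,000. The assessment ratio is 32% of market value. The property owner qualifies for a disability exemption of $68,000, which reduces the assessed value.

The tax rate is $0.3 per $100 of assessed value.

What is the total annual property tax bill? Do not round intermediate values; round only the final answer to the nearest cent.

$163.68

Assessed value = $383,000 × 0.32 = $122,560
Taxable value = $122,560 − $68,000 = $54,560
Tax = $54,560 × 0.003 = $163.68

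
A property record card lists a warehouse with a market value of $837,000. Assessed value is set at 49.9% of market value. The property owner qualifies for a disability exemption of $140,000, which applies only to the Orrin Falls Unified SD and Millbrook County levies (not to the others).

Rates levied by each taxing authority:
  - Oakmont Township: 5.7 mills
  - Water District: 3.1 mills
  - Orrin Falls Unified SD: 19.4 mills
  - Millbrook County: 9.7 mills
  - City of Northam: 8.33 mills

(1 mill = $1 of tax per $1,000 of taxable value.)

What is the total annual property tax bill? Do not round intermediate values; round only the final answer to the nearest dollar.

Assessed value = $837,000 × 0.499 = $417,663
Oakmont Township: $417,663 × 0.0057 = $2,380.6791
Water District: $417,663 × 0.0031 = $1,294.7553
Orrin Falls Unified SD: ($417,663 − $140,000) × 0.0194 = $277,663 × 0.0194 = $5,386.6622
Millbrook County: ($417,663 − $140,000) × 0.0097 = $277,663 × 0.0097 = $2,693.3311
City of Northam: $417,663 × 0.00833 = $3,479.13279
Total = $15,234.56049

$15,235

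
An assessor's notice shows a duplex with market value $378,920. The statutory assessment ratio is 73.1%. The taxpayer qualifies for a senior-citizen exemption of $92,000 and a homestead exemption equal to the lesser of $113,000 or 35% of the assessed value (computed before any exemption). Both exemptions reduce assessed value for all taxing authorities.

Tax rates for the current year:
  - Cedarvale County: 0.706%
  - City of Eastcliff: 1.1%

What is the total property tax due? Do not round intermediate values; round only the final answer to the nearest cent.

$1,590.07

Assessed value = $378,920 × 0.731 = $276,990.52
Homestead exemption = min($113,000, 35% × $276,990.52) = min($113,000, $96,946.682) = $96,946.682 (percentage binds)
Taxable value = $276,990.52 − $92,000 − $96,946.682 = $88,043.838
Cedarvale County: $88,043.838 × 0.00706 = $621.58949628
City of Eastcliff: $88,043.838 × 0.011 = $968.482218
Total = $1,590.07171428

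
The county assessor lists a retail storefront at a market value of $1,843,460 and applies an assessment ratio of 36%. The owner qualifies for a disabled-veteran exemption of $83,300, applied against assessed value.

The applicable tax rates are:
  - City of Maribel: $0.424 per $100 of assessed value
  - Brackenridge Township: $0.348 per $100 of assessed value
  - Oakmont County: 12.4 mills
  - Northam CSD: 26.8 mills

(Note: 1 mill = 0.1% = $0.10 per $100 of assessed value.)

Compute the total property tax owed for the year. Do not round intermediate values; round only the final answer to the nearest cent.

Assessed value = $1,843,460 × 0.36 = $663,645.6
Taxable value = $663,645.6 − $83,300 = $580,345.6
City of Maribel: $580,345.6 × 0.00424 = $2,460.665344
Brackenridge Township: $580,345.6 × 0.00348 = $2,019.602688
Oakmont County: $580,345.6 × 0.0124 = $7,196.28544
Northam CSD: $580,345.6 × 0.0268 = $15,553.26208
Total = $27,229.815552

$27,229.82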